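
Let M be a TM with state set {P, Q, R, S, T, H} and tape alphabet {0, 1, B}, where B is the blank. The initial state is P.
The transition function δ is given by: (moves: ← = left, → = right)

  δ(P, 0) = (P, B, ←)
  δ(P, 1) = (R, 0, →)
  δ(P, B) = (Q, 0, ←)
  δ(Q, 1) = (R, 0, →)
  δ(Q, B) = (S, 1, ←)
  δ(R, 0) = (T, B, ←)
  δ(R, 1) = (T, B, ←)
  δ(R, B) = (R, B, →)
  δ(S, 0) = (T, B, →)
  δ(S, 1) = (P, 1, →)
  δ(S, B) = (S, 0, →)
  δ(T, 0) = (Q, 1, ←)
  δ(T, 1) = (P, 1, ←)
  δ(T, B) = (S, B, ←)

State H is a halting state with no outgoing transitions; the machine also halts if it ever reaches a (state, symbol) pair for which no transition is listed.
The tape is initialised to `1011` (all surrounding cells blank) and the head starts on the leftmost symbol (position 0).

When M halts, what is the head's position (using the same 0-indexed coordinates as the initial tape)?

2

P | BB[1]011B   read 1 → write 0, move →, go to R
R | BB0[0]11B   read 0 → write B, move ←, go to T
T | BB[0]B11B   read 0 → write 1, move ←, go to Q
Q | B[B]1B11B   read B → write 1, move ←, go to S
S | [B]11B11B   read B → write 0, move →, go to S
S | 0[1]1B11B   read 1 → write 1, move →, go to P
P | 01[1]B11B   read 1 → write 0, move →, go to R
R | 010[B]11B   read B → write B, move →, go to R
R | 010B[1]1B   read 1 → write B, move ←, go to T
T | 010[B]B1B   read B → write B, move ←, go to S
S | 01[0]BB1B   read 0 → write B, move →, go to T
T | 01B[B]B1B   read B → write B, move ←, go to S
S | 01[B]BB1B   read B → write 0, move →, go to S
S | 010[B]B1B   read B → write 0, move →, go to S
S | 0100[B]1B   read B → write 0, move →, go to S
S | 01000[1]B   read 1 → write 1, move →, go to P
P | 010001[B]   read B → write 0, move ←, go to Q
Q | 01000[1]0   read 1 → write 0, move →, go to R
R | 010000[0]   read 0 → write B, move ←, go to T
T | 01000[0]B   read 0 → write 1, move ←, go to Q
Q | 0100[0]1B
At halt the head is at cell 2.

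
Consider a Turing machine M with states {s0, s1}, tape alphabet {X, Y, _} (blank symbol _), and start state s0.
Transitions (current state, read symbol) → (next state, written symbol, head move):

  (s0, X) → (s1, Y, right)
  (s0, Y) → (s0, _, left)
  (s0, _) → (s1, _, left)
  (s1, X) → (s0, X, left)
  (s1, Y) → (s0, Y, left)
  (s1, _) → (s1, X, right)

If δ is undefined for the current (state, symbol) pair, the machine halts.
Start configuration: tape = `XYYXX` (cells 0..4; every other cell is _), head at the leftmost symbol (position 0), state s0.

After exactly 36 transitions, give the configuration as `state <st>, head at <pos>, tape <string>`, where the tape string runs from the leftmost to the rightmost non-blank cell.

state=s0 head=0 tape=____[X]YYXX   (s0,X)→(s1,Y,right)
state=s1 head=1 tape=____Y[Y]YXX   (s1,Y)→(s0,Y,left)
state=s0 head=0 tape=____[Y]YYXX   (s0,Y)→(s0,_,left)
state=s0 head=-1 tape=___[_]_YYXX   (s0,_)→(s1,_,left)
state=s1 head=-2 tape=__[_]__YYXX   (s1,_)→(s1,X,right)
state=s1 head=-1 tape=__X[_]_YYXX   (s1,_)→(s1,X,right)
state=s1 head=0 tape=__XX[_]YYXX   (s1,_)→(s1,X,right)
state=s1 head=1 tape=__XXX[Y]YXX   (s1,Y)→(s0,Y,left)
state=s0 head=0 tape=__XX[X]YYXX   (s0,X)→(s1,Y,right)
state=s1 head=1 tape=__XXY[Y]YXX   (s1,Y)→(s0,Y,left)
state=s0 head=0 tape=__XX[Y]YYXX   (s0,Y)→(s0,_,left)
state=s0 head=-1 tape=__X[X]_YYXX   (s0,X)→(s1,Y,right)
state=s1 head=0 tape=__XY[_]YYXX   (s1,_)→(s1,X,right)
state=s1 head=1 tape=__XYX[Y]YXX   (s1,Y)→(s0,Y,left)
state=s0 head=0 tape=__XY[X]YYXX   (s0,X)→(s1,Y,right)
state=s1 head=1 tape=__XYY[Y]YXX   (s1,Y)→(s0,Y,left)
state=s0 head=0 tape=__XY[Y]YYXX   (s0,Y)→(s0,_,left)
state=s0 head=-1 tape=__X[Y]_YYXX   (s0,Y)→(s0,_,left)
state=s0 head=-2 tape=__[X]__YYXX   (s0,X)→(s1,Y,right)
state=s1 head=-1 tape=__Y[_]_YYXX   (s1,_)→(s1,X,right)
state=s1 head=0 tape=__YX[_]YYXX   (s1,_)→(s1,X,right)
state=s1 head=1 tape=__YXX[Y]YXX   (s1,Y)→(s0,Y,left)
state=s0 head=0 tape=__YX[X]YYXX   (s0,X)→(s1,Y,right)
state=s1 head=1 tape=__YXY[Y]YXX   (s1,Y)→(s0,Y,left)
state=s0 head=0 tape=__YX[Y]YYXX   (s0,Y)→(s0,_,left)
state=s0 head=-1 tape=__Y[X]_YYXX   (s0,X)→(s1,Y,right)
state=s1 head=0 tape=__YY[_]YYXX   (s1,_)→(s1,X,right)
state=s1 head=1 tape=__YYX[Y]YXX   (s1,Y)→(s0,Y,left)
state=s0 head=0 tape=__YY[X]YYXX   (s0,X)→(s1,Y,right)
state=s1 head=1 tape=__YYY[Y]YXX   (s1,Y)→(s0,Y,left)
state=s0 head=0 tape=__YY[Y]YYXX   (s0,Y)→(s0,_,left)
state=s0 head=-1 tape=__Y[Y]_YYXX   (s0,Y)→(s0,_,left)
state=s0 head=-2 tape=__[Y]__YYXX   (s0,Y)→(s0,_,left)
state=s0 head=-3 tape=_[_]___YYXX   (s0,_)→(s1,_,left)
state=s1 head=-4 tape=[_]____YYXX   (s1,_)→(s1,X,right)
state=s1 head=-3 tape=X[_]___YYXX   (s1,_)→(s1,X,right)
state=s1 head=-2 tape=XX[_]__YYXX
After 36 steps: state s1, head at -2, tape XX___YYXX.

state s1, head at -2, tape XX___YYXX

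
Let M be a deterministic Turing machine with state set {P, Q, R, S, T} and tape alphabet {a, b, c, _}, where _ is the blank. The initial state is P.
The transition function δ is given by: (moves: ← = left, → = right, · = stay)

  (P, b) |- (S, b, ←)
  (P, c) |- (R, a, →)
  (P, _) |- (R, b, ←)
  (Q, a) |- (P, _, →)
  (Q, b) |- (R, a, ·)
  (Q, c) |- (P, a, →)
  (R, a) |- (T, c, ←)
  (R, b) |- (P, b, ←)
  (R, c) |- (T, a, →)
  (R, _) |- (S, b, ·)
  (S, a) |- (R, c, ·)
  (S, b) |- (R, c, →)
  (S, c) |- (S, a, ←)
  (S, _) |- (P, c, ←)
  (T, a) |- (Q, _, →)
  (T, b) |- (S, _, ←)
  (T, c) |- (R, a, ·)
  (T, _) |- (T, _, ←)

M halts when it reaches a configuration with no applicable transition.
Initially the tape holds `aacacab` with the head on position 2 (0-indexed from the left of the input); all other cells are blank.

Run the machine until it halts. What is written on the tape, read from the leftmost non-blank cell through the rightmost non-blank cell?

aa_a

state=P head=2 tape=aa[c]acab   (P,c)→(R,a,→)
state=R head=3 tape=aaa[a]cab   (R,a)→(T,c,←)
state=T head=2 tape=aa[a]ccab   (T,a)→(Q,_,→)
state=Q head=3 tape=aa_[c]cab   (Q,c)→(P,a,→)
state=P head=4 tape=aa_a[c]ab   (P,c)→(R,a,→)
state=R head=5 tape=aa_aa[a]b   (R,a)→(T,c,←)
state=T head=4 tape=aa_a[a]cb   (T,a)→(Q,_,→)
state=Q head=5 tape=aa_a_[c]b   (Q,c)→(P,a,→)
state=P head=6 tape=aa_a_a[b]   (P,b)→(S,b,←)
state=S head=5 tape=aa_a_[a]b   (S,a)→(R,c,·)
state=R head=5 tape=aa_a_[c]b   (R,c)→(T,a,→)
state=T head=6 tape=aa_a_a[b]   (T,b)→(S,_,←)
state=S head=5 tape=aa_a_[a]_   (S,a)→(R,c,·)
state=R head=5 tape=aa_a_[c]_   (R,c)→(T,a,→)
state=T head=6 tape=aa_a_a[_]   (T,_)→(T,_,←)
state=T head=5 tape=aa_a_[a]_   (T,a)→(Q,_,→)
state=Q head=6 tape=aa_a__[_]
The non-blank tape span at halt is aa_a.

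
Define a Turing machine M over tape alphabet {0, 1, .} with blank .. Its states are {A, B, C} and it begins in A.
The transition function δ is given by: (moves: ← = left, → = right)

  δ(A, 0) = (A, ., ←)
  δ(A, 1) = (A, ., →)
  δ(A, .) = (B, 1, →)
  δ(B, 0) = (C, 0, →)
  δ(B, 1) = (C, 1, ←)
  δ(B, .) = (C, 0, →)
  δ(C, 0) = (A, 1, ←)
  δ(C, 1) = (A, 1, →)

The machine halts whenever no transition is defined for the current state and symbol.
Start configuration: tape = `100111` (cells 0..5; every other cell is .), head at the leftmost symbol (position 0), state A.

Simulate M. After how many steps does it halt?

16

A | [1]00111...   read 1 → write ., move →, go to A
A | .[0]0111...   read 0 → write ., move ←, go to A
A | [.].0111...   read . → write 1, move →, go to B
B | 1[.]0111...   read . → write 0, move →, go to C
C | 10[0]111...   read 0 → write 1, move ←, go to A
A | 1[0]1111...   read 0 → write ., move ←, go to A
A | [1].1111...   read 1 → write ., move →, go to A
A | .[.]1111...   read . → write 1, move →, go to B
B | .1[1]111...   read 1 → write 1, move ←, go to C
C | .[1]1111...   read 1 → write 1, move →, go to A
A | .1[1]111...   read 1 → write ., move →, go to A
A | .1.[1]11...   read 1 → write ., move →, go to A
A | .1..[1]1...   read 1 → write ., move →, go to A
A | .1...[1]...   read 1 → write ., move →, go to A
A | .1....[.]..   read . → write 1, move →, go to B
B | .1....1[.].   read . → write 0, move →, go to C
C | .1....10[.]
M halts after 16 transitions.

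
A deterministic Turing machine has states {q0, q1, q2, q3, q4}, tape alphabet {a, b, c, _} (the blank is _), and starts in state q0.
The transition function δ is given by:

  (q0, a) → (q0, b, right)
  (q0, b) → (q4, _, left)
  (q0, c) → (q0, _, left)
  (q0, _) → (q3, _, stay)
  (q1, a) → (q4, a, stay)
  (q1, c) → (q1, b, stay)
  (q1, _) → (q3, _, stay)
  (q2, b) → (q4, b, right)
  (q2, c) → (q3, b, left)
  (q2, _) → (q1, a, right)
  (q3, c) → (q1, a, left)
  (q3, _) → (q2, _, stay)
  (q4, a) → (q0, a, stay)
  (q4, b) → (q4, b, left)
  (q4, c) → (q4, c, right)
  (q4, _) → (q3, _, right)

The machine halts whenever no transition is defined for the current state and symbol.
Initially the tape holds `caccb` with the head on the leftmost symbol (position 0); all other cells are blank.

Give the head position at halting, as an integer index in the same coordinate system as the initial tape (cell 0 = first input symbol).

q0 | _[c]accb   read c → write _, move left, go to q0
q0 | [_]_accb   read _ → write _, move stay, go to q3
q3 | [_]_accb   read _ → write _, move stay, go to q2
q2 | [_]_accb   read _ → write a, move right, go to q1
q1 | a[_]accb   read _ → write _, move stay, go to q3
q3 | a[_]accb   read _ → write _, move stay, go to q2
q2 | a[_]accb   read _ → write a, move right, go to q1
q1 | aa[a]ccb   read a → write a, move stay, go to q4
q4 | aa[a]ccb   read a → write a, move stay, go to q0
q0 | aa[a]ccb   read a → write b, move right, go to q0
q0 | aab[c]cb   read c → write _, move left, go to q0
q0 | aa[b]_cb   read b → write _, move left, go to q4
q4 | a[a]__cb   read a → write a, move stay, go to q0
q0 | a[a]__cb   read a → write b, move right, go to q0
q0 | ab[_]_cb   read _ → write _, move stay, go to q3
q3 | ab[_]_cb   read _ → write _, move stay, go to q2
q2 | ab[_]_cb   read _ → write a, move right, go to q1
q1 | aba[_]cb   read _ → write _, move stay, go to q3
q3 | aba[_]cb   read _ → write _, move stay, go to q2
q2 | aba[_]cb   read _ → write a, move right, go to q1
q1 | abaa[c]b   read c → write b, move stay, go to q1
q1 | abaa[b]b
At halt the head is at cell 3.

3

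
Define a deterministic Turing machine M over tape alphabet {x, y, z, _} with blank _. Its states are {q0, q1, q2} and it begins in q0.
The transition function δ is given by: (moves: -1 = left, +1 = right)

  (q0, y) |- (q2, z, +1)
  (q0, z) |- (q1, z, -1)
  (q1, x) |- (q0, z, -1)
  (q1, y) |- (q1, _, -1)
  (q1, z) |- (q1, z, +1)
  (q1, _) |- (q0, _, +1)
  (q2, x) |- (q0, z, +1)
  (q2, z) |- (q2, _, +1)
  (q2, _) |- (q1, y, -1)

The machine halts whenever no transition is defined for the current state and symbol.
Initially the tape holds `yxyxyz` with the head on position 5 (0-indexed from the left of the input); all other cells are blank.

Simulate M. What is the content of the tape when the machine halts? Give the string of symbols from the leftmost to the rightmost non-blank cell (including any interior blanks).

yxz_z_z

q0 | yxyxy[z]___   read z → write z, move -1, go to q1
q1 | yxyx[y]z___   read y → write _, move -1, go to q1
q1 | yxy[x]_z___   read x → write z, move -1, go to q0
q0 | yx[y]z_z___   read y → write z, move +1, go to q2
q2 | yxz[z]_z___   read z → write _, move +1, go to q2
q2 | yxz_[_]z___   read _ → write y, move -1, go to q1
q1 | yxz[_]yz___   read _ → write _, move +1, go to q0
q0 | yxz_[y]z___   read y → write z, move +1, go to q2
q2 | yxz_z[z]___   read z → write _, move +1, go to q2
q2 | yxz_z_[_]__   read _ → write y, move -1, go to q1
q1 | yxz_z[_]y__   read _ → write _, move +1, go to q0
q0 | yxz_z_[y]__   read y → write z, move +1, go to q2
q2 | yxz_z_z[_]_   read _ → write y, move -1, go to q1
q1 | yxz_z_[z]y_   read z → write z, move +1, go to q1
q1 | yxz_z_z[y]_   read y → write _, move -1, go to q1
q1 | yxz_z_[z]__   read z → write z, move +1, go to q1
q1 | yxz_z_z[_]_   read _ → write _, move +1, go to q0
q0 | yxz_z_z_[_]
The non-blank tape span at halt is yxz_z_z.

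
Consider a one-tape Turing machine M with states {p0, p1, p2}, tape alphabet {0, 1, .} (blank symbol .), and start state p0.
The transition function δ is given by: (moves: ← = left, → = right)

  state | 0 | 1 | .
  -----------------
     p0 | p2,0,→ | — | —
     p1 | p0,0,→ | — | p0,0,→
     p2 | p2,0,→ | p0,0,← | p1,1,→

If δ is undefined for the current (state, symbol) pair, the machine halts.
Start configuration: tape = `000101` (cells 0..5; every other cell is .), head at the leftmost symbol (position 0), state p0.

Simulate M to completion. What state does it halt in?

p0

state=p0 head=0 tape=[0]00101...   (p0,0)→(p2,0,→)
state=p2 head=1 tape=0[0]0101...   (p2,0)→(p2,0,→)
state=p2 head=2 tape=00[0]101...   (p2,0)→(p2,0,→)
state=p2 head=3 tape=000[1]01...   (p2,1)→(p0,0,←)
state=p0 head=2 tape=00[0]001...   (p0,0)→(p2,0,→)
state=p2 head=3 tape=000[0]01...   (p2,0)→(p2,0,→)
state=p2 head=4 tape=0000[0]1...   (p2,0)→(p2,0,→)
state=p2 head=5 tape=00000[1]...   (p2,1)→(p0,0,←)
state=p0 head=4 tape=0000[0]0...   (p0,0)→(p2,0,→)
state=p2 head=5 tape=00000[0]...   (p2,0)→(p2,0,→)
state=p2 head=6 tape=000000[.]..   (p2,.)→(p1,1,→)
state=p1 head=7 tape=0000001[.].   (p1,.)→(p0,0,→)
state=p0 head=8 tape=00000010[.]
No transition is defined for (p0, .); M halts in state p0.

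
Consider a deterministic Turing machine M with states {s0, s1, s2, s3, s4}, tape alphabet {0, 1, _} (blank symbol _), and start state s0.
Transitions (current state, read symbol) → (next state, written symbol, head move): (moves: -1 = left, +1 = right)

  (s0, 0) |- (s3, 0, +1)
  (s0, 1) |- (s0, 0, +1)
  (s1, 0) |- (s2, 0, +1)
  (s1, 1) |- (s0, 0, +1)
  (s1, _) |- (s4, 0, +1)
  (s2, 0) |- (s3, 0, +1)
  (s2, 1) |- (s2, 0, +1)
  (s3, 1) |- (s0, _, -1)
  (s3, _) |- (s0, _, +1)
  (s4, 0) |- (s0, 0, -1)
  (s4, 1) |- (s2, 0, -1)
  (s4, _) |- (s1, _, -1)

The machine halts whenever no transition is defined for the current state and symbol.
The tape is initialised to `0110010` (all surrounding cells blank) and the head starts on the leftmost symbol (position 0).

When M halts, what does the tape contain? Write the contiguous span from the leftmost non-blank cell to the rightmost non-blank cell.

s0 | [0]110010   read 0 → write 0, move +1, go to s3
s3 | 0[1]10010   read 1 → write _, move -1, go to s0
s0 | [0]_10010   read 0 → write 0, move +1, go to s3
s3 | 0[_]10010   read _ → write _, move +1, go to s0
s0 | 0_[1]0010   read 1 → write 0, move +1, go to s0
s0 | 0_0[0]010   read 0 → write 0, move +1, go to s3
s3 | 0_00[0]10
The non-blank tape span at halt is 0_00010.

0_00010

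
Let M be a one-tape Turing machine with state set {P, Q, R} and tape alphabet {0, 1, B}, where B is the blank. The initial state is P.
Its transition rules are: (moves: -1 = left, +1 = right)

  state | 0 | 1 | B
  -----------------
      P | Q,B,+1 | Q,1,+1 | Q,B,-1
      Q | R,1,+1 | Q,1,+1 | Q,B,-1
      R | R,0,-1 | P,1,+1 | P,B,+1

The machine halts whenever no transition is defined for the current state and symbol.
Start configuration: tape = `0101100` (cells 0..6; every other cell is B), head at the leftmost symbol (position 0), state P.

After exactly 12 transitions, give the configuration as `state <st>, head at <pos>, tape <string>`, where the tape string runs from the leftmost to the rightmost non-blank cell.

state=P head=0 tape=[0]101100B   (P,0)→(Q,B,+1)
state=Q head=1 tape=B[1]01100B   (Q,1)→(Q,1,+1)
state=Q head=2 tape=B1[0]1100B   (Q,0)→(R,1,+1)
state=R head=3 tape=B11[1]100B   (R,1)→(P,1,+1)
state=P head=4 tape=B111[1]00B   (P,1)→(Q,1,+1)
state=Q head=5 tape=B1111[0]0B   (Q,0)→(R,1,+1)
state=R head=6 tape=B11111[0]B   (R,0)→(R,0,-1)
state=R head=5 tape=B1111[1]0B   (R,1)→(P,1,+1)
state=P head=6 tape=B11111[0]B   (P,0)→(Q,B,+1)
state=Q head=7 tape=B11111B[B]   (Q,B)→(Q,B,-1)
state=Q head=6 tape=B11111[B]B   (Q,B)→(Q,B,-1)
state=Q head=5 tape=B1111[1]BB   (Q,1)→(Q,1,+1)
state=Q head=6 tape=B11111[B]B
After 12 steps: state Q, head at 6, tape 11111.

state Q, head at 6, tape 11111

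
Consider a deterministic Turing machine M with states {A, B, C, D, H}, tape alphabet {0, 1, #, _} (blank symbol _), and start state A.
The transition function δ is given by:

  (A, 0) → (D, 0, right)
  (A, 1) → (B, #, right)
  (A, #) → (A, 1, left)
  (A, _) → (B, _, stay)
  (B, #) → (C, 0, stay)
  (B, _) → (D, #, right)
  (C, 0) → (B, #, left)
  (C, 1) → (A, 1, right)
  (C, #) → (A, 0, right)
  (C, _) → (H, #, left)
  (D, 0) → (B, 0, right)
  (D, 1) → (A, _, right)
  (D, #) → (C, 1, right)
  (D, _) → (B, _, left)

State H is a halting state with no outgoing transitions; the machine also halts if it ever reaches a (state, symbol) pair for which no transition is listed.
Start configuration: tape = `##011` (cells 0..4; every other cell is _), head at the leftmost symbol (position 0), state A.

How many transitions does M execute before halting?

25

state=A head=0 tape=_[#]#011___   (A,#)→(A,1,left)
state=A head=-1 tape=[_]1#011___   (A,_)→(B,_,stay)
state=B head=-1 tape=[_]1#011___   (B,_)→(D,#,right)
state=D head=0 tape=#[1]#011___   (D,1)→(A,_,right)
state=A head=1 tape=#_[#]011___   (A,#)→(A,1,left)
state=A head=0 tape=#[_]1011___   (A,_)→(B,_,stay)
state=B head=0 tape=#[_]1011___   (B,_)→(D,#,right)
state=D head=1 tape=##[1]011___   (D,1)→(A,_,right)
state=A head=2 tape=##_[0]11___   (A,0)→(D,0,right)
state=D head=3 tape=##_0[1]1___   (D,1)→(A,_,right)
state=A head=4 tape=##_0_[1]___   (A,1)→(B,#,right)
state=B head=5 tape=##_0_#[_]__   (B,_)→(D,#,right)
state=D head=6 tape=##_0_##[_]_   (D,_)→(B,_,left)
state=B head=5 tape=##_0_#[#]__   (B,#)→(C,0,stay)
state=C head=5 tape=##_0_#[0]__   (C,0)→(B,#,left)
state=B head=4 tape=##_0_[#]#__   (B,#)→(C,0,stay)
state=C head=4 tape=##_0_[0]#__   (C,0)→(B,#,left)
state=B head=3 tape=##_0[_]##__   (B,_)→(D,#,right)
state=D head=4 tape=##_0#[#]#__   (D,#)→(C,1,right)
state=C head=5 tape=##_0#1[#]__   (C,#)→(A,0,right)
state=A head=6 tape=##_0#10[_]_   (A,_)→(B,_,stay)
state=B head=6 tape=##_0#10[_]_   (B,_)→(D,#,right)
state=D head=7 tape=##_0#10#[_]   (D,_)→(B,_,left)
state=B head=6 tape=##_0#10[#]_   (B,#)→(C,0,stay)
state=C head=6 tape=##_0#10[0]_   (C,0)→(B,#,left)
state=B head=5 tape=##_0#1[0]#_
M halts after 25 transitions.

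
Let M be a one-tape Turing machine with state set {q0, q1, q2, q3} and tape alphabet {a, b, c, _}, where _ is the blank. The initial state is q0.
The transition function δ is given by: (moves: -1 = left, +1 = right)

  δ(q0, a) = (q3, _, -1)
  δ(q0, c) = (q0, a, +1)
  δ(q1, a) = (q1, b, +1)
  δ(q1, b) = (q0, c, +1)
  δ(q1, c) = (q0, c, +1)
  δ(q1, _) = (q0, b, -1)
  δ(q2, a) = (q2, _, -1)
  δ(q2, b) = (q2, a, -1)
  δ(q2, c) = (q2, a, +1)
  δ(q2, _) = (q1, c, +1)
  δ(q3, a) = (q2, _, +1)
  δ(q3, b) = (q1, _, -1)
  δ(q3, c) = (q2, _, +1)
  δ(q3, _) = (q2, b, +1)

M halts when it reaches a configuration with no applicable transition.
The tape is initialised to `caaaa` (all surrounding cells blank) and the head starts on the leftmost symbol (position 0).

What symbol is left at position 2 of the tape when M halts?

b

q0 | [c]aaaa_   read c → write a, move +1, go to q0
q0 | a[a]aaa_   read a → write _, move -1, go to q3
q3 | [a]_aaa_   read a → write _, move +1, go to q2
q2 | _[_]aaa_   read _ → write c, move +1, go to q1
q1 | _c[a]aa_   read a → write b, move +1, go to q1
q1 | _cb[a]a_   read a → write b, move +1, go to q1
q1 | _cbb[a]_   read a → write b, move +1, go to q1
q1 | _cbbb[_]   read _ → write b, move -1, go to q0
q0 | _cbb[b]b
Cell 2 holds b when M halts.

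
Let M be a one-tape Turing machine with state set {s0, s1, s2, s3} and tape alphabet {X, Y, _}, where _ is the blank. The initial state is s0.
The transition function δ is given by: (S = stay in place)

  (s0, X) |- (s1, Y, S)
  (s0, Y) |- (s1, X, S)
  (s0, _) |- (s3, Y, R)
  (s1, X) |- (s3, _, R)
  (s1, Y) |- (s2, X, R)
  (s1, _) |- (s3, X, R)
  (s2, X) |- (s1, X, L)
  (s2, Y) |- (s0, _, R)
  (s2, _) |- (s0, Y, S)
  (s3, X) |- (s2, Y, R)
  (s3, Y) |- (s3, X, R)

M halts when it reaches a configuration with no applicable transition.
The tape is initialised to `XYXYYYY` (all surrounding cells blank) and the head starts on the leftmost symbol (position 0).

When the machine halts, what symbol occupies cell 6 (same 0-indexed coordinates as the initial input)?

X

s0 | [X]YXYYYY_   read X → write Y, move S, go to s1
s1 | [Y]YXYYYY_   read Y → write X, move R, go to s2
s2 | X[Y]XYYYY_   read Y → write _, move R, go to s0
s0 | X_[X]YYYY_   read X → write Y, move S, go to s1
s1 | X_[Y]YYYY_   read Y → write X, move R, go to s2
s2 | X_X[Y]YYY_   read Y → write _, move R, go to s0
s0 | X_X_[Y]YY_   read Y → write X, move S, go to s1
s1 | X_X_[X]YY_   read X → write _, move R, go to s3
s3 | X_X__[Y]Y_   read Y → write X, move R, go to s3
s3 | X_X__X[Y]_   read Y → write X, move R, go to s3
s3 | X_X__XX[_]
Cell 6 holds X when M halts.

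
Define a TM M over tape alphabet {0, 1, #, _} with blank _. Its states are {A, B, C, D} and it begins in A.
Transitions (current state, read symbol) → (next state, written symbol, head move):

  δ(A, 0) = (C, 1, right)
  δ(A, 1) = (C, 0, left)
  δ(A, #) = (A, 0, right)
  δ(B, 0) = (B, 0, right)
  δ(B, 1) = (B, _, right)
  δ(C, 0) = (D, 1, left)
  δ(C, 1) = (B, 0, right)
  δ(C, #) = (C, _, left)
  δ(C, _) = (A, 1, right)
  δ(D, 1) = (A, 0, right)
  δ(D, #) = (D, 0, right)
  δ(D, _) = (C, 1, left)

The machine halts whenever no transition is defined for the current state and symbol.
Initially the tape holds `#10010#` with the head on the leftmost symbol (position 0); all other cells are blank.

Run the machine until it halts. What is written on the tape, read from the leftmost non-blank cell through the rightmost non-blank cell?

00_000_0#

state=A head=0 tape=__[#]10010#   (A,#)→(A,0,right)
state=A head=1 tape=__0[1]0010#   (A,1)→(C,0,left)
state=C head=0 tape=__[0]00010#   (C,0)→(D,1,left)
state=D head=-1 tape=_[_]100010#   (D,_)→(C,1,left)
state=C head=-2 tape=[_]1100010#   (C,_)→(A,1,right)
state=A head=-1 tape=1[1]100010#   (A,1)→(C,0,left)
state=C head=-2 tape=[1]0100010#   (C,1)→(B,0,right)
state=B head=-1 tape=0[0]100010#   (B,0)→(B,0,right)
state=B head=0 tape=00[1]00010#   (B,1)→(B,_,right)
state=B head=1 tape=00_[0]0010#   (B,0)→(B,0,right)
state=B head=2 tape=00_0[0]010#   (B,0)→(B,0,right)
state=B head=3 tape=00_00[0]10#   (B,0)→(B,0,right)
state=B head=4 tape=00_000[1]0#   (B,1)→(B,_,right)
state=B head=5 tape=00_000_[0]#   (B,0)→(B,0,right)
state=B head=6 tape=00_000_0[#]
The non-blank tape span at halt is 00_000_0#.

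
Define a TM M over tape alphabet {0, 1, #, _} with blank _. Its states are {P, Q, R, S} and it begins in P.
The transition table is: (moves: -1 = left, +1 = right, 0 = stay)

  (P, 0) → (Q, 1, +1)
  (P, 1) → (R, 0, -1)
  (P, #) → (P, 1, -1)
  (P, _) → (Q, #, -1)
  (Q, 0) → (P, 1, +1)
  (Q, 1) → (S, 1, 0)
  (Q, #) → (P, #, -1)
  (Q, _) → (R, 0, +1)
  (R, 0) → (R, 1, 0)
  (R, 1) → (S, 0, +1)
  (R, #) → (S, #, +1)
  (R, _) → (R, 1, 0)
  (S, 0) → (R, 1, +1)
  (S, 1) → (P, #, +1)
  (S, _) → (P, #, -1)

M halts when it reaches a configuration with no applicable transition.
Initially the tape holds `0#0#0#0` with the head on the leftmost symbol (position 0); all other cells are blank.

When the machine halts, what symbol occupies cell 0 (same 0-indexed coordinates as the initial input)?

state=P head=0 tape=_[0]#0#0#0___   (P,0)→(Q,1,+1)
state=Q head=1 tape=_1[#]0#0#0___   (Q,#)→(P,#,-1)
state=P head=0 tape=_[1]#0#0#0___   (P,1)→(R,0,-1)
state=R head=-1 tape=[_]0#0#0#0___   (R,_)→(R,1,0)
state=R head=-1 tape=[1]0#0#0#0___   (R,1)→(S,0,+1)
state=S head=0 tape=0[0]#0#0#0___   (S,0)→(R,1,+1)
state=R head=1 tape=01[#]0#0#0___   (R,#)→(S,#,+1)
state=S head=2 tape=01#[0]#0#0___   (S,0)→(R,1,+1)
state=R head=3 tape=01#1[#]0#0___   (R,#)→(S,#,+1)
state=S head=4 tape=01#1#[0]#0___   (S,0)→(R,1,+1)
state=R head=5 tape=01#1#1[#]0___   (R,#)→(S,#,+1)
state=S head=6 tape=01#1#1#[0]___   (S,0)→(R,1,+1)
state=R head=7 tape=01#1#1#1[_]__   (R,_)→(R,1,0)
state=R head=7 tape=01#1#1#1[1]__   (R,1)→(S,0,+1)
state=S head=8 tape=01#1#1#10[_]_   (S,_)→(P,#,-1)
state=P head=7 tape=01#1#1#1[0]#_   (P,0)→(Q,1,+1)
state=Q head=8 tape=01#1#1#11[#]_   (Q,#)→(P,#,-1)
state=P head=7 tape=01#1#1#1[1]#_   (P,1)→(R,0,-1)
state=R head=6 tape=01#1#1#[1]0#_   (R,1)→(S,0,+1)
state=S head=7 tape=01#1#1#0[0]#_   (S,0)→(R,1,+1)
state=R head=8 tape=01#1#1#01[#]_   (R,#)→(S,#,+1)
state=S head=9 tape=01#1#1#01#[_]   (S,_)→(P,#,-1)
state=P head=8 tape=01#1#1#01[#]#   (P,#)→(P,1,-1)
state=P head=7 tape=01#1#1#0[1]1#   (P,1)→(R,0,-1)
state=R head=6 tape=01#1#1#[0]01#   (R,0)→(R,1,0)
state=R head=6 tape=01#1#1#[1]01#   (R,1)→(S,0,+1)
state=S head=7 tape=01#1#1#0[0]1#   (S,0)→(R,1,+1)
state=R head=8 tape=01#1#1#01[1]#   (R,1)→(S,0,+1)
state=S head=9 tape=01#1#1#010[#]
Cell 0 holds 1 when M halts.

1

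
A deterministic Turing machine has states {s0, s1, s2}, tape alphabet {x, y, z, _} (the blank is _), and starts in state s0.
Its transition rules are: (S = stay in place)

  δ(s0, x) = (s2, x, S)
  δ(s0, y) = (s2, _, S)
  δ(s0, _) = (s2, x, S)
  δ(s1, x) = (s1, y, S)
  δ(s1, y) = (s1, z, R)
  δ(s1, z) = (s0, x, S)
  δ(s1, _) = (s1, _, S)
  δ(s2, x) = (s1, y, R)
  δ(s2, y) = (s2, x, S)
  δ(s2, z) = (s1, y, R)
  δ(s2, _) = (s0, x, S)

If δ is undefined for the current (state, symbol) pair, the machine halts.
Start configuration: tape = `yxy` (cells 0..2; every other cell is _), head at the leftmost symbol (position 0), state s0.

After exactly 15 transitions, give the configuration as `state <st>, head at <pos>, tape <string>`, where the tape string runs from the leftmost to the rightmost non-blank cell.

state s1, head at 3, tape yzz

s0 | [y]xy_   read y → write _, move S, go to s2
s2 | [_]xy_   read _ → write x, move S, go to s0
s0 | [x]xy_   read x → write x, move S, go to s2
s2 | [x]xy_   read x → write y, move R, go to s1
s1 | y[x]y_   read x → write y, move S, go to s1
s1 | y[y]y_   read y → write z, move R, go to s1
s1 | yz[y]_   read y → write z, move R, go to s1
s1 | yzz[_]   read _ → write _, move S, go to s1
s1 | yzz[_]   read _ → write _, move S, go to s1
s1 | yzz[_]   read _ → write _, move S, go to s1
s1 | yzz[_]   read _ → write _, move S, go to s1
s1 | yzz[_]   read _ → write _, move S, go to s1
s1 | yzz[_]   read _ → write _, move S, go to s1
s1 | yzz[_]   read _ → write _, move S, go to s1
s1 | yzz[_]   read _ → write _, move S, go to s1
s1 | yzz[_]
After 15 steps: state s1, head at 3, tape yzz.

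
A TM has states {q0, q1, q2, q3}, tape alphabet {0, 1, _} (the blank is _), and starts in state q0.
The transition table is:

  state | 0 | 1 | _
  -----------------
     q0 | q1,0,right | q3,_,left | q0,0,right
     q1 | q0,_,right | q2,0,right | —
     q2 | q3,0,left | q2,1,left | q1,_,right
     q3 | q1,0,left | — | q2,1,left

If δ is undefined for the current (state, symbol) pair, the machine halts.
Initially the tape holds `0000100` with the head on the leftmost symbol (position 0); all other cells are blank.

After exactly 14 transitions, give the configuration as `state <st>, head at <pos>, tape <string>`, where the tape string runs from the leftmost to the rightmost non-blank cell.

state=q0 head=0 tape=__[0]000100   (q0,0)→(q1,0,right)
state=q1 head=1 tape=__0[0]00100   (q1,0)→(q0,_,right)
state=q0 head=2 tape=__0_[0]0100   (q0,0)→(q1,0,right)
state=q1 head=3 tape=__0_0[0]100   (q1,0)→(q0,_,right)
state=q0 head=4 tape=__0_0_[1]00   (q0,1)→(q3,_,left)
state=q3 head=3 tape=__0_0[_]_00   (q3,_)→(q2,1,left)
state=q2 head=2 tape=__0_[0]1_00   (q2,0)→(q3,0,left)
state=q3 head=1 tape=__0[_]01_00   (q3,_)→(q2,1,left)
state=q2 head=0 tape=__[0]101_00   (q2,0)→(q3,0,left)
state=q3 head=-1 tape=_[_]0101_00   (q3,_)→(q2,1,left)
state=q2 head=-2 tape=[_]10101_00   (q2,_)→(q1,_,right)
state=q1 head=-1 tape=_[1]0101_00   (q1,1)→(q2,0,right)
state=q2 head=0 tape=_0[0]101_00   (q2,0)→(q3,0,left)
state=q3 head=-1 tape=_[0]0101_00   (q3,0)→(q1,0,left)
state=q1 head=-2 tape=[_]00101_00
After 14 steps: state q1, head at -2, tape 00101_00.

state q1, head at -2, tape 00101_00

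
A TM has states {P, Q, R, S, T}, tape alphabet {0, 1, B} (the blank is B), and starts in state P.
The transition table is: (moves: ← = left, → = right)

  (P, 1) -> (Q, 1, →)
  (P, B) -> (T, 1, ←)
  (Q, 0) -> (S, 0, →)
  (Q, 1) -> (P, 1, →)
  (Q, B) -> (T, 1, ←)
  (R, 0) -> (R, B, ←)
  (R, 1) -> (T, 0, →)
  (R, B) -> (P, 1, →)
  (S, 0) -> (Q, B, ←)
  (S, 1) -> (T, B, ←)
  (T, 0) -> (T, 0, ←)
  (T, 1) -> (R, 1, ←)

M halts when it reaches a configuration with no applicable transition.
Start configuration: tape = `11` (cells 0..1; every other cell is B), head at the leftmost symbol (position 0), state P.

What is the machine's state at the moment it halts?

state=P head=0 tape=BB[1]1BB   (P,1)→(Q,1,→)
state=Q head=1 tape=BB1[1]BB   (Q,1)→(P,1,→)
state=P head=2 tape=BB11[B]B   (P,B)→(T,1,←)
state=T head=1 tape=BB1[1]1B   (T,1)→(R,1,←)
state=R head=0 tape=BB[1]11B   (R,1)→(T,0,→)
state=T head=1 tape=BB0[1]1B   (T,1)→(R,1,←)
state=R head=0 tape=BB[0]11B   (R,0)→(R,B,←)
state=R head=-1 tape=B[B]B11B   (R,B)→(P,1,→)
state=P head=0 tape=B1[B]11B   (P,B)→(T,1,←)
state=T head=-1 tape=B[1]111B   (T,1)→(R,1,←)
state=R head=-2 tape=[B]1111B   (R,B)→(P,1,→)
state=P head=-1 tape=1[1]111B   (P,1)→(Q,1,→)
state=Q head=0 tape=11[1]11B   (Q,1)→(P,1,→)
state=P head=1 tape=111[1]1B   (P,1)→(Q,1,→)
state=Q head=2 tape=1111[1]B   (Q,1)→(P,1,→)
state=P head=3 tape=11111[B]   (P,B)→(T,1,←)
state=T head=2 tape=1111[1]1   (T,1)→(R,1,←)
state=R head=1 tape=111[1]11   (R,1)→(T,0,→)
state=T head=2 tape=1110[1]1   (T,1)→(R,1,←)
state=R head=1 tape=111[0]11   (R,0)→(R,B,←)
state=R head=0 tape=11[1]B11   (R,1)→(T,0,→)
state=T head=1 tape=110[B]11
No transition is defined for (T, B); M halts in state T.

T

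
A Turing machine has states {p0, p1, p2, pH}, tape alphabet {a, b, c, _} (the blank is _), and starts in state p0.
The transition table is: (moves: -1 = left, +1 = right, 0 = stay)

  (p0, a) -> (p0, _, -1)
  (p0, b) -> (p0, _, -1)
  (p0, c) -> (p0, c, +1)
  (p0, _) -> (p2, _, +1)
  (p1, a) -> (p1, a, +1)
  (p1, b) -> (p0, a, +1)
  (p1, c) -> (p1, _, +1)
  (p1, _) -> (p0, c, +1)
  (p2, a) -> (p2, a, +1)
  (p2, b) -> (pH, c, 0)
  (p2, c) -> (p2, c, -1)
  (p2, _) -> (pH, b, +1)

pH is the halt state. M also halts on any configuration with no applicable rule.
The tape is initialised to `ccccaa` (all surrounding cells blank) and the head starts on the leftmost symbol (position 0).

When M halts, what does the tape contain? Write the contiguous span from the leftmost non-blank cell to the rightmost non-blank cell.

state=p0 head=0 tape=[c]cccaa__   (p0,c)→(p0,c,+1)
state=p0 head=1 tape=c[c]ccaa__   (p0,c)→(p0,c,+1)
state=p0 head=2 tape=cc[c]caa__   (p0,c)→(p0,c,+1)
state=p0 head=3 tape=ccc[c]aa__   (p0,c)→(p0,c,+1)
state=p0 head=4 tape=cccc[a]a__   (p0,a)→(p0,_,-1)
state=p0 head=3 tape=ccc[c]_a__   (p0,c)→(p0,c,+1)
state=p0 head=4 tape=cccc[_]a__   (p0,_)→(p2,_,+1)
state=p2 head=5 tape=cccc_[a]__   (p2,a)→(p2,a,+1)
state=p2 head=6 tape=cccc_a[_]_   (p2,_)→(pH,b,+1)
state=pH head=7 tape=cccc_ab[_]
The non-blank tape span at halt is cccc_ab.

cccc_ab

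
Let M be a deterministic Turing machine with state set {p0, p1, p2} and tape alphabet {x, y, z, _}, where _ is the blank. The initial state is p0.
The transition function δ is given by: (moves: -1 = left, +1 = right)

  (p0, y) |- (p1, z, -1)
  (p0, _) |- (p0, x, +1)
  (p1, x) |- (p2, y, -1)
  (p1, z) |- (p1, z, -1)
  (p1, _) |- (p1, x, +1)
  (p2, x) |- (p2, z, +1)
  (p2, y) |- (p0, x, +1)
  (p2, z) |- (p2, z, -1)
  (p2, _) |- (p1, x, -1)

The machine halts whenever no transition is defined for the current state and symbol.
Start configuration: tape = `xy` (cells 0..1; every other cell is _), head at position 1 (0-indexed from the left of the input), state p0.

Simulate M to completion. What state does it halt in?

state=p0 head=1 tape=____x[y]   (p0,y)→(p1,z,-1)
state=p1 head=0 tape=____[x]z   (p1,x)→(p2,y,-1)
state=p2 head=-1 tape=___[_]yz   (p2,_)→(p1,x,-1)
state=p1 head=-2 tape=__[_]xyz   (p1,_)→(p1,x,+1)
state=p1 head=-1 tape=__x[x]yz   (p1,x)→(p2,y,-1)
state=p2 head=-2 tape=__[x]yyz   (p2,x)→(p2,z,+1)
state=p2 head=-1 tape=__z[y]yz   (p2,y)→(p0,x,+1)
state=p0 head=0 tape=__zx[y]z   (p0,y)→(p1,z,-1)
state=p1 head=-1 tape=__z[x]zz   (p1,x)→(p2,y,-1)
state=p2 head=-2 tape=__[z]yzz   (p2,z)→(p2,z,-1)
state=p2 head=-3 tape=_[_]zyzz   (p2,_)→(p1,x,-1)
state=p1 head=-4 tape=[_]xzyzz   (p1,_)→(p1,x,+1)
state=p1 head=-3 tape=x[x]zyzz   (p1,x)→(p2,y,-1)
state=p2 head=-4 tape=[x]yzyzz   (p2,x)→(p2,z,+1)
state=p2 head=-3 tape=z[y]zyzz   (p2,y)→(p0,x,+1)
state=p0 head=-2 tape=zx[z]yzz
No transition is defined for (p0, z); M halts in state p0.

p0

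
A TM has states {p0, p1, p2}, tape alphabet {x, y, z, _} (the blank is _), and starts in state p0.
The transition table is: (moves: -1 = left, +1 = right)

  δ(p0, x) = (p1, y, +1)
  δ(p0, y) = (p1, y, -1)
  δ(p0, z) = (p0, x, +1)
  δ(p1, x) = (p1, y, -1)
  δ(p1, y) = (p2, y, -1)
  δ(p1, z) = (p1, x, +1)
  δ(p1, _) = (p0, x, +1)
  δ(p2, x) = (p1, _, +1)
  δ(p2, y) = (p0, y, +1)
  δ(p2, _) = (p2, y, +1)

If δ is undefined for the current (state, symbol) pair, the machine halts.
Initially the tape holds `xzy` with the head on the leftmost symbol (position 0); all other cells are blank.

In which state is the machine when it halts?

p0

p0 | [x]zy_   read x → write y, move +1, go to p1
p1 | y[z]y_   read z → write x, move +1, go to p1
p1 | yx[y]_   read y → write y, move -1, go to p2
p2 | y[x]y_   read x → write _, move +1, go to p1
p1 | y_[y]_   read y → write y, move -1, go to p2
p2 | y[_]y_   read _ → write y, move +1, go to p2
p2 | yy[y]_   read y → write y, move +1, go to p0
p0 | yyy[_]
No transition is defined for (p0, _); M halts in state p0.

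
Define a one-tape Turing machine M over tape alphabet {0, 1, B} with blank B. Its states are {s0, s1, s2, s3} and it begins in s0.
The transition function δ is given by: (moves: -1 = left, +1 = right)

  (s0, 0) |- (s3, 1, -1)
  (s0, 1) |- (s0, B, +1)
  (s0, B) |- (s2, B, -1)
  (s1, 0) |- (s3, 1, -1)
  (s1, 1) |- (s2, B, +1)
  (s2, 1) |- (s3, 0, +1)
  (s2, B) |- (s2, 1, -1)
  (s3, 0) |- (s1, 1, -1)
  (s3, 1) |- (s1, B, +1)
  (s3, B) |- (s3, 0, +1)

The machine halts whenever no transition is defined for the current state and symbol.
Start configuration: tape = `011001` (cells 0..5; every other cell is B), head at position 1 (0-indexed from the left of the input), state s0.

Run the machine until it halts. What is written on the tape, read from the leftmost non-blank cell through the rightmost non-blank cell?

0B00111

s0 | 0[1]1001B   read 1 → write B, move +1, go to s0
s0 | 0B[1]001B   read 1 → write B, move +1, go to s0
s0 | 0BB[0]01B   read 0 → write 1, move -1, go to s3
s3 | 0B[B]101B   read B → write 0, move +1, go to s3
s3 | 0B0[1]01B   read 1 → write B, move +1, go to s1
s1 | 0B0B[0]1B   read 0 → write 1, move -1, go to s3
s3 | 0B0[B]11B   read B → write 0, move +1, go to s3
s3 | 0B00[1]1B   read 1 → write B, move +1, go to s1
s1 | 0B00B[1]B   read 1 → write B, move +1, go to s2
s2 | 0B00BB[B]   read B → write 1, move -1, go to s2
s2 | 0B00B[B]1   read B → write 1, move -1, go to s2
s2 | 0B00[B]11   read B → write 1, move -1, go to s2
s2 | 0B0[0]111
The non-blank tape span at halt is 0B00111.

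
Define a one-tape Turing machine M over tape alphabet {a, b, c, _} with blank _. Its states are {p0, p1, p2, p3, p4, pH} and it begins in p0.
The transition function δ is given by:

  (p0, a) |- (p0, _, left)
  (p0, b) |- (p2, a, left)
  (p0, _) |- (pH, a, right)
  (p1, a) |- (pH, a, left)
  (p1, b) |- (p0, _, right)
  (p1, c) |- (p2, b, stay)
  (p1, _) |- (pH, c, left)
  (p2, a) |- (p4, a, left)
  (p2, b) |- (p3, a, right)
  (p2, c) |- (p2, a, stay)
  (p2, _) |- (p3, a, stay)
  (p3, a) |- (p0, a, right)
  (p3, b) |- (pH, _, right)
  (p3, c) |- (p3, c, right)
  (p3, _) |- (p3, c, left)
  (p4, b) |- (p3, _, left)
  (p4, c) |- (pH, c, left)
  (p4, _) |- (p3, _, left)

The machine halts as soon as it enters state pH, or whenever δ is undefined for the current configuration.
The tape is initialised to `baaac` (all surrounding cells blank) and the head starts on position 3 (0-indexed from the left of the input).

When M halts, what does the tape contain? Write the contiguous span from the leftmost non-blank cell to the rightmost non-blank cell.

state=p0 head=3 tape=__baa[a]c   (p0,a)→(p0,_,left)
state=p0 head=2 tape=__ba[a]_c   (p0,a)→(p0,_,left)
state=p0 head=1 tape=__b[a]__c   (p0,a)→(p0,_,left)
state=p0 head=0 tape=__[b]___c   (p0,b)→(p2,a,left)
state=p2 head=-1 tape=_[_]a___c   (p2,_)→(p3,a,stay)
state=p3 head=-1 tape=_[a]a___c   (p3,a)→(p0,a,right)
state=p0 head=0 tape=_a[a]___c   (p0,a)→(p0,_,left)
state=p0 head=-1 tape=_[a]____c   (p0,a)→(p0,_,left)
state=p0 head=-2 tape=[_]_____c   (p0,_)→(pH,a,right)
state=pH head=-1 tape=a[_]____c
The non-blank tape span at halt is a_____c.

a_____c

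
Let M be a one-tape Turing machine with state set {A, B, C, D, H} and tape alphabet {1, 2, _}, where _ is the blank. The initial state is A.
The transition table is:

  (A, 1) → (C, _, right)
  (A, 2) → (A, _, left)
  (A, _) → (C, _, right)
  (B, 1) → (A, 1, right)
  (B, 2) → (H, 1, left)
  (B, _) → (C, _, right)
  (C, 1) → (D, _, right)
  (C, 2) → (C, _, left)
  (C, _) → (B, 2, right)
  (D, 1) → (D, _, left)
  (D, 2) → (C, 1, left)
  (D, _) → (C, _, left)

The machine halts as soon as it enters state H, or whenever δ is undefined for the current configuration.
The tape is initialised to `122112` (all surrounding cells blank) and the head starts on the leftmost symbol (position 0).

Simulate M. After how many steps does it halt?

14

A | [1]22112   read 1 → write _, move right, go to C
C | _[2]2112   read 2 → write _, move left, go to C
C | [_]_2112   read _ → write 2, move right, go to B
B | 2[_]2112   read _ → write _, move right, go to C
C | 2_[2]112   read 2 → write _, move left, go to C
C | 2[_]_112   read _ → write 2, move right, go to B
B | 22[_]112   read _ → write _, move right, go to C
C | 22_[1]12   read 1 → write _, move right, go to D
D | 22__[1]2   read 1 → write _, move left, go to D
D | 22_[_]_2   read _ → write _, move left, go to C
C | 22[_]__2   read _ → write 2, move right, go to B
B | 222[_]_2   read _ → write _, move right, go to C
C | 222_[_]2   read _ → write 2, move right, go to B
B | 222_2[2]   read 2 → write 1, move left, go to H
H | 222_[2]1
M halts after 14 transitions.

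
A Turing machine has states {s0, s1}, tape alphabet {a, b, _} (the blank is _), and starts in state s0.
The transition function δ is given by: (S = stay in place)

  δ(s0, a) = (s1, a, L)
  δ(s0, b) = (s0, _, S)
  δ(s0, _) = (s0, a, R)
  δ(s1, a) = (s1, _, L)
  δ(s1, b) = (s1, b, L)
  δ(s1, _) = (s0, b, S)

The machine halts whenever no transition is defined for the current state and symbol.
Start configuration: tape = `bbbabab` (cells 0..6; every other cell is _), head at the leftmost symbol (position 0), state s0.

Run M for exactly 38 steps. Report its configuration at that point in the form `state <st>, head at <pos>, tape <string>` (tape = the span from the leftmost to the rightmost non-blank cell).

state=s0 head=0 tape=___[b]bbabab   (s0,b)→(s0,_,S)
state=s0 head=0 tape=___[_]bbabab   (s0,_)→(s0,a,R)
state=s0 head=1 tape=___a[b]babab   (s0,b)→(s0,_,S)
state=s0 head=1 tape=___a[_]babab   (s0,_)→(s0,a,R)
state=s0 head=2 tape=___aa[b]abab   (s0,b)→(s0,_,S)
state=s0 head=2 tape=___aa[_]abab   (s0,_)→(s0,a,R)
state=s0 head=3 tape=___aaa[a]bab   (s0,a)→(s1,a,L)
state=s1 head=2 tape=___aa[a]abab   (s1,a)→(s1,_,L)
state=s1 head=1 tape=___a[a]_abab   (s1,a)→(s1,_,L)
state=s1 head=0 tape=___[a]__abab   (s1,a)→(s1,_,L)
state=s1 head=-1 tape=__[_]___abab   (s1,_)→(s0,b,S)
state=s0 head=-1 tape=__[b]___abab   (s0,b)→(s0,_,S)
state=s0 head=-1 tape=__[_]___abab   (s0,_)→(s0,a,R)
state=s0 head=0 tape=__a[_]__abab   (s0,_)→(s0,a,R)
state=s0 head=1 tape=__aa[_]_abab   (s0,_)→(s0,a,R)
state=s0 head=2 tape=__aaa[_]abab   (s0,_)→(s0,a,R)
state=s0 head=3 tape=__aaaa[a]bab   (s0,a)→(s1,a,L)
state=s1 head=2 tape=__aaa[a]abab   (s1,a)→(s1,_,L)
state=s1 head=1 tape=__aa[a]_abab   (s1,a)→(s1,_,L)
state=s1 head=0 tape=__a[a]__abab   (s1,a)→(s1,_,L)
state=s1 head=-1 tape=__[a]___abab   (s1,a)→(s1,_,L)
state=s1 head=-2 tape=_[_]____abab   (s1,_)→(s0,b,S)
state=s0 head=-2 tape=_[b]____abab   (s0,b)→(s0,_,S)
state=s0 head=-2 tape=_[_]____abab   (s0,_)→(s0,a,R)
state=s0 head=-1 tape=_a[_]___abab   (s0,_)→(s0,a,R)
state=s0 head=0 tape=_aa[_]__abab   (s0,_)→(s0,a,R)
state=s0 head=1 tape=_aaa[_]_abab   (s0,_)→(s0,a,R)
state=s0 head=2 tape=_aaaa[_]abab   (s0,_)→(s0,a,R)
state=s0 head=3 tape=_aaaaa[a]bab   (s0,a)→(s1,a,L)
state=s1 head=2 tape=_aaaa[a]abab   (s1,a)→(s1,_,L)
state=s1 head=1 tape=_aaa[a]_abab   (s1,a)→(s1,_,L)
state=s1 head=0 tape=_aa[a]__abab   (s1,a)→(s1,_,L)
state=s1 head=-1 tape=_a[a]___abab   (s1,a)→(s1,_,L)
state=s1 head=-2 tape=_[a]____abab   (s1,a)→(s1,_,L)
state=s1 head=-3 tape=[_]_____abab   (s1,_)→(s0,b,S)
state=s0 head=-3 tape=[b]_____abab   (s0,b)→(s0,_,S)
state=s0 head=-3 tape=[_]_____abab   (s0,_)→(s0,a,R)
state=s0 head=-2 tape=a[_]____abab   (s0,_)→(s0,a,R)
state=s0 head=-1 tape=aa[_]___abab
After 38 steps: state s0, head at -1, tape aa____abab.

state s0, head at -1, tape aa____abab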